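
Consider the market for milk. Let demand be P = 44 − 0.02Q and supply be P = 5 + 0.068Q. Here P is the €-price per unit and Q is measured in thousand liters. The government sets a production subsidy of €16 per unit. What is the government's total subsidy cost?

€10000 thousand

Competitive equilibrium: 44 − 0.02Q = 5 + 0.068Q → Q* = 443.1818, P* = 35.1364.
The subsidy lowers effective supply by 16: P = 0.068Q − 11.
New quantity: 44 − 0.02Q = 0.068Q − 11 → Q' = 625.
Total subsidy cost = 16 × 625 = €10000 thousand.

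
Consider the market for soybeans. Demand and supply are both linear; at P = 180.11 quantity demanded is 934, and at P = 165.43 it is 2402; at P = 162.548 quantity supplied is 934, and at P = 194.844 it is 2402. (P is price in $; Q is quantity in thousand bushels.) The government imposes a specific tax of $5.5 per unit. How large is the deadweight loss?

Demand slope = (165.43 − 180.11)/(2402 − 934) = −0.01, so P = 189.45 − 0.01Q.
Supply slope = (194.844 − 162.548)/(2402 − 934) = 0.022, so P = 142 + 0.022Q.
Competitive equilibrium: 189.45 − 0.01Q = 142 + 0.022Q → Q* = 1482.8125, P* = 174.6219.
With the tax, the buyer price exceeds the seller price by 5.5: (189.45 − 0.01Q) − (142 + 0.022Q) = 5.5 → Q' = 1310.9375.
ΔQ = 1482.8125 − 1310.9375 = 171.875; the wedge equals the tax, 5.5.
The triangle = ½ × 171.875 × 5.5 = $472.66 thousand.

$472.66 thousand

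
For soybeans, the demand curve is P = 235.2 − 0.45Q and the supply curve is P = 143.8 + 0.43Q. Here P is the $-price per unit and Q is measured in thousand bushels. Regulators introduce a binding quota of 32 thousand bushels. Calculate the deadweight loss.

$2272.33 thousand

Competitive equilibrium: 235.2 − 0.45Q = 143.8 + 0.43Q → Q* = 103.8636, P* = 188.4614.
At Q = 32: demand price = 235.2 − 0.45·32 = 220.8; supply price = 143.8 + 0.43·32 = 157.56.
ΔQ = 103.8636 − 32 = 71.8636; wedge = 220.8 − 157.56 = 63.24.
Welfare loss = ½ × 71.8636 × 63.24 = $2272.33 thousand.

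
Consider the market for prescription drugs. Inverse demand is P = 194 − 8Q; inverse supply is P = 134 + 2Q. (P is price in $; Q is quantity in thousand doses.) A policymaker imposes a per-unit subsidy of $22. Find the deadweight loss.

Competitive equilibrium: 194 − 8Q = 134 + 2Q → Q* = 6, P* = 146.
The subsidy lowers effective supply by 22: P = 112 + 2Q.
New quantity: 194 − 8Q = 112 + 2Q → Q' = 8.2.
Overproduction ΔQ = 8.2 − 6 = 2.2; wedge = subsidy = 22.
DWL = ½ × 2.2 × 22 = $24.20 thousand.

$24.20 thousand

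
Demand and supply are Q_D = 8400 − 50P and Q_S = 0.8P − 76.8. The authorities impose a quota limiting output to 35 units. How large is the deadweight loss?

298.82

In inverse form: demand P = 168 − 0.02Q, supply P = 96 + 1.25Q.
Competitive equilibrium: 168 − 0.02Q = 96 + 1.25Q → Q* = 56.6929, P* = 166.8661.
At Q = 35: demand price = 168 − 0.02·35 = 167.3; supply price = 96 + 1.25·35 = 139.75.
ΔQ = 56.6929 − 35 = 21.6929; wedge = 167.3 − 139.75 = 27.55.
Welfare loss = ½ × 21.6929 × 27.55 = 298.82.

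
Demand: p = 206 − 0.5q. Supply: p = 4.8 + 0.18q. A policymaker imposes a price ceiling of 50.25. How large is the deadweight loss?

639.89

Competitive equilibrium: 206 − 0.5q = 4.8 + 0.18q → q* = 295.8824, p* = 58.0588.
At the ceiling p = 50.25, quantity supplied = (50.25 − 4.8)/0.18 = 252.5.
Willingness to pay at q' = 252.5: 206 − 0.5·252.5 = 79.75.
Δq = 295.8824 − 252.5 = 43.3824; wedge = 79.75 − 50.25 = 29.5.
DWL = ½ × 43.3824 × 29.5 = 639.89.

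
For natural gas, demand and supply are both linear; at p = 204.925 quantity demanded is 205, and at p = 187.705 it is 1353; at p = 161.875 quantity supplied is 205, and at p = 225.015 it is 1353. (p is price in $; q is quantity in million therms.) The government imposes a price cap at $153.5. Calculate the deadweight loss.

$20604.76 million

Demand slope = (187.705 − 204.925)/(1353 − 205) = −0.015, so p = 208 − 0.015q.
Supply slope = (225.015 − 161.875)/(1353 − 205) = 0.055, so p = 150.6 + 0.055q.
Competitive equilibrium: 208 − 0.015q = 150.6 + 0.055q → q* = 820, p* = 195.7.
At the ceiling p = 153.5, quantity supplied = (153.5 − 150.6)/0.055 = 52.7273.
Willingness to pay at q' = 52.7273: 208 − 0.015·52.7273 = 207.2091.
Δq = 820 − 52.7273 = 767.2727; wedge = 207.2091 − 153.5 = 53.7091.
DWL = ½ × 767.2727 × 53.7091 = $20604.76 million.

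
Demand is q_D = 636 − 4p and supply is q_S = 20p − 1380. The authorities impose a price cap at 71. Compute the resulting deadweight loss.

In inverse form: demand p = 159 − 0.25q, supply p = 69 + 0.05q.
Competitive equilibrium: 159 − 0.25q = 69 + 0.05q → q* = 300, p* = 84.
At the ceiling p = 71, quantity supplied = (71 − 69)/0.05 = 40.
Willingness to pay at q' = 40: 159 − 0.25·40 = 149.
Δq = 300 − 40 = 260; wedge = 149 − 71 = 78.
DWL = ½ × 260 × 78 = 10140.

10140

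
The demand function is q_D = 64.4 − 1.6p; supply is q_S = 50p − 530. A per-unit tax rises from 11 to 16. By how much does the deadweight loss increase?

In inverse form: demand p = 40.25 − 0.625q, supply p = 10.6 + 0.02q.
Competitive equilibrium: 40.25 − 0.625q = 10.6 + 0.02q → q* = 45.969, p* = 11.5194.
For a per-unit tax t: Δq = t/0.645, so DWL = ½·t·(t/0.645) = t²/1.29.
At t = 11: DWL = 93.798. At t = 16: DWL = 198.45.
Increase = 198.45 − 93.798 = 104.65.

104.65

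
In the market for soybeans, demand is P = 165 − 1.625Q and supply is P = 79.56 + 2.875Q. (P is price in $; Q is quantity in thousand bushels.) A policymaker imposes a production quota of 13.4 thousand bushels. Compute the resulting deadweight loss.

$70.22 thousand

Competitive equilibrium: 165 − 1.625Q = 79.56 + 2.875Q → Q* = 18.9867, P* = 134.1467.
At Q = 13.4: demand price = 165 − 1.625·13.4 = 143.225; supply price = 79.56 + 2.875·13.4 = 118.085.
ΔQ = 18.9867 − 13.4 = 5.5867; wedge = 143.225 − 118.085 = 25.14.
Welfare loss = ½ × 5.5867 × 25.14 = $70.22 thousand.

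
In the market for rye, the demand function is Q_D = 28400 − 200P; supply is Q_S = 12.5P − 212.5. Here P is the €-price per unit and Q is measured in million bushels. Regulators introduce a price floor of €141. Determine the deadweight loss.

In inverse form: demand P = 142 − 0.005Q, supply P = 17 + 0.08Q.
Competitive equilibrium: 142 − 0.005Q = 17 + 0.08Q → Q* = 1470.5882, P* = 134.6471.
At the floor P = 141, quantity demanded = (142 − 141)/0.005 = 200.
Sellers' marginal cost at Q' = 200: 17 + 0.08·200 = 33.
ΔQ = 1470.5882 − 200 = 1270.5882; wedge = 141 − 33 = 108.
Deadweight loss = ½ × 1270.5882 × 108 = €68611.76 million.

€68611.76 million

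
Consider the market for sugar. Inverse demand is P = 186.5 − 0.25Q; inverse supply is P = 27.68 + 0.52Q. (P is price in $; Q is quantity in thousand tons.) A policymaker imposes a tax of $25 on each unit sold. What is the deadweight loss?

$405.84 thousand

Competitive equilibrium: 186.5 − 0.25Q = 27.68 + 0.52Q → Q* = 206.2597, P* = 134.9351.
With the tax, the buyer price exceeds the seller price by 25: (186.5 − 0.25Q) − (27.68 + 0.52Q) = 25 → Q' = 173.7922.
ΔQ = 206.2597 − 173.7922 = 32.4675; the wedge equals the tax, 25.
Deadweight loss = ½ × 32.4675 × 25 = $405.84 thousand.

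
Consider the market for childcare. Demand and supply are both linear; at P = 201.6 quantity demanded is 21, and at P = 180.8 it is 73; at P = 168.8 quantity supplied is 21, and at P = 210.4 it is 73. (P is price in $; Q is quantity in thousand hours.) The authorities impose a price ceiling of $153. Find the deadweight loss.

$1330.10 thousand

Demand slope = (180.8 − 201.6)/(73 − 21) = −0.4, so P = 210 − 0.4Q.
Supply slope = (210.4 − 168.8)/(73 − 21) = 0.8, so P = 152 + 0.8Q.
Competitive equilibrium: 210 − 0.4Q = 152 + 0.8Q → Q* = 48.3333, P* = 190.6667.
At the ceiling P = 153, quantity supplied = (153 − 152)/0.8 = 1.25.
Willingness to pay at Q' = 1.25: 210 − 0.4·1.25 = 209.5.
ΔQ = 48.3333 − 1.25 = 47.0833; wedge = 209.5 − 153 = 56.5.
The triangle = ½ × 47.0833 × 56.5 = $1330.10 thousand.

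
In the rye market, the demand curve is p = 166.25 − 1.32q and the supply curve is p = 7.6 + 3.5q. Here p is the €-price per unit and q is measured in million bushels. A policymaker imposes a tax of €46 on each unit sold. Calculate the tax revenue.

€1075.08 million

Competitive equilibrium: 166.25 − 1.32q = 7.6 + 3.5q → q* = 32.9149, p* = 122.8023.
With the tax, the buyer price exceeds the seller price by 46: (166.25 − 1.32q) − (7.6 + 3.5q) = 46 → q' = 23.3714.
Tax revenue = 46 × 23.3714 = €1075.08 million.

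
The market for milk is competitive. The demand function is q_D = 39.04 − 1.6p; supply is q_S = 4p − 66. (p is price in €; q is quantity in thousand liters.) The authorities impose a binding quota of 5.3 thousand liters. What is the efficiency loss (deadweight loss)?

€6.08 thousand

In inverse form: demand p = 24.4 − 0.625q, supply p = 16.5 + 0.25q.
Competitive equilibrium: 24.4 − 0.625q = 16.5 + 0.25q → q* = 9.0286, p* = 18.7571.
At q = 5.3: demand price = 24.4 − 0.625·5.3 = 21.0875; supply price = 16.5 + 0.25·5.3 = 17.825.
Δq = 9.0286 − 5.3 = 3.7286; wedge = 21.0875 − 17.825 = 3.2625.
DWL = ½ × 3.7286 × 3.2625 = €6.08 thousand.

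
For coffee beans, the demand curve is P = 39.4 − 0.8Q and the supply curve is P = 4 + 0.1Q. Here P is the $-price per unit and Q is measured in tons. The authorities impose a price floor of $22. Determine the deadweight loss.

Competitive equilibrium: 39.4 − 0.8Q = 4 + 0.1Q → Q* = 39.3333, P* = 7.9333.
At the floor P = 22, quantity demanded = (39.4 − 22)/0.8 = 21.75.
Sellers' marginal cost at Q' = 21.75: 4 + 0.1·21.75 = 6.175.
ΔQ = 39.3333 − 21.75 = 17.5833; wedge = 22 − 6.175 = 15.825.
Welfare loss = ½ × 17.5833 × 15.825 = $139.13.

$139.13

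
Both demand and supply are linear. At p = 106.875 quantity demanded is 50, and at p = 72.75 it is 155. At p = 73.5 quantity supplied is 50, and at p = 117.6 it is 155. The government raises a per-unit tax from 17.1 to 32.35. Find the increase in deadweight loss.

Demand slope = (72.75 − 106.875)/(155 − 50) = −0.325, so p = 123.125 − 0.325q.
Supply slope = (117.6 − 73.5)/(155 − 50) = 0.42, so p = 52.5 + 0.42q.
Competitive equilibrium: 123.125 − 0.325q = 52.5 + 0.42q → q* = 94.7987, p* = 92.3154.
For a per-unit tax t: Δq = t/0.745, so DWL = ½·t·(t/0.745) = t²/1.49.
At t = 17.1: DWL = 196.248. At t = 32.35: DWL = 702.364.
Increase = 702.364 − 196.248 = 506.12.

506.12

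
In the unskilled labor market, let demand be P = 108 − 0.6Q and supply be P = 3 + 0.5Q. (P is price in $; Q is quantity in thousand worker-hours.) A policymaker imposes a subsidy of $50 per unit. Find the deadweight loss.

$1136.36 thousand

Competitive equilibrium: 108 − 0.6Q = 3 + 0.5Q → Q* = 95.45455, P* = 50.72727.
The subsidy lowers effective supply by 50: P = 0.5Q − 47.
New quantity: 108 − 0.6Q = 0.5Q − 47 → Q' = 140.90909.
Overproduction ΔQ = 140.90909 − 95.45455 = 45.45454; wedge = subsidy = 50.
Deadweight loss = ½ × 45.45454 × 50 = $1136.36 thousand.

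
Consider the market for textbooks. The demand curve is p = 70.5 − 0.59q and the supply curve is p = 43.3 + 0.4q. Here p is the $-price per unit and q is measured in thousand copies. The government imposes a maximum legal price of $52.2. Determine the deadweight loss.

Competitive equilibrium: 70.5 − 0.59q = 43.3 + 0.4q → q* = 27.4747, p* = 54.2899.
At the ceiling p = 52.2, quantity supplied = (52.2 − 43.3)/0.4 = 22.25.
Willingness to pay at q' = 22.25: 70.5 − 0.59·22.25 = 57.3725.
Δq = 27.4747 − 22.25 = 5.2247; wedge = 57.3725 − 52.2 = 5.1725.
Deadweight loss = ½ × 5.2247 × 5.1725 = $13.51 thousand.

$13.51 thousand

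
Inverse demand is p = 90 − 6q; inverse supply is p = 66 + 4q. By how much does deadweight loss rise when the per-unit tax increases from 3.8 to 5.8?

0.96

Competitive equilibrium: 90 − 6q = 66 + 4q → q* = 2.4, p* = 75.6.
For a per-unit tax t: Δq = t/10, so DWL = ½·t·(t/10) = t²/20.
At t = 3.8: DWL = 0.722. At t = 5.8: DWL = 1.682.
Increase = 1.682 − 0.722 = 0.96.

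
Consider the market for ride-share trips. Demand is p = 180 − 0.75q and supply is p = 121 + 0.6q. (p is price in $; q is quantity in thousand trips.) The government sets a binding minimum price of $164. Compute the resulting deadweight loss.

Competitive equilibrium: 180 − 0.75q = 121 + 0.6q → q* = 43.7037, p* = 147.2222.
At the floor p = 164, quantity demanded = (180 − 164)/0.75 = 21.3333.
Sellers' marginal cost at q' = 21.3333: 121 + 0.6·21.3333 = 133.8.
Δq = 43.7037 − 21.3333 = 22.3704; wedge = 164 − 133.8 = 30.2.
Welfare loss = ½ × 22.3704 × 30.2 = $337.79 thousand.

$337.79 thousand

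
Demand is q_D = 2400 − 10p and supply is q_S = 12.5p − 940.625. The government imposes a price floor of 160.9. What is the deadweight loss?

In inverse form: demand p = 240 − 0.1q, supply p = 75.25 + 0.08q.
Competitive equilibrium: 240 − 0.1q = 75.25 + 0.08q → q* = 915.2778, p* = 148.4722.
At the floor p = 160.9, quantity demanded = (240 − 160.9)/0.1 = 791.
Sellers' marginal cost at q' = 791: 75.25 + 0.08·791 = 138.53.
Δq = 915.2778 − 791 = 124.2778; wedge = 160.9 − 138.53 = 22.37.
Deadweight loss = ½ × 124.2778 × 22.37 = 1390.05.

1390.05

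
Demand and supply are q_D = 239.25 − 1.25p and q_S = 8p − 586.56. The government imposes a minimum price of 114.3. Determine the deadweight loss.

452.50

In inverse form: demand p = 191.4 − 0.8q, supply p = 73.32 + 0.125q.
Competitive equilibrium: 191.4 − 0.8q = 73.32 + 0.125q → q* = 127.6541, p* = 89.2768.
At the floor p = 114.3, quantity demanded = (191.4 − 114.3)/0.8 = 96.375.
Sellers' marginal cost at q' = 96.375: 73.32 + 0.125·96.375 = 85.3669.
Δq = 127.6541 − 96.375 = 31.2791; wedge = 114.3 − 85.3669 = 28.9331.
Welfare loss = ½ × 31.2791 × 28.9331 = 452.50.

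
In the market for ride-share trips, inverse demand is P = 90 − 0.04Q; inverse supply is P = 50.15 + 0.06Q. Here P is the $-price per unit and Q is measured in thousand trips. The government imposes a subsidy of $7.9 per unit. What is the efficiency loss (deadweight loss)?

Competitive equilibrium: 90 − 0.04Q = 50.15 + 0.06Q → Q* = 398.5, P* = 74.06.
The subsidy lowers effective supply by 7.9: P = 42.25 + 0.06Q.
New quantity: 90 − 0.04Q = 42.25 + 0.06Q → Q' = 477.5.
Overproduction ΔQ = 477.5 − 398.5 = 79; wedge = subsidy = 7.9.
The triangle = ½ × 79 × 7.9 = $312.05 thousand.

$312.05 thousand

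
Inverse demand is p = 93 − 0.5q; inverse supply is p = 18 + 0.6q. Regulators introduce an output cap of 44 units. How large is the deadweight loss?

Competitive equilibrium: 93 − 0.5q = 18 + 0.6q → q* = 68.1818, p* = 58.9091.
At q = 44: demand price = 93 − 0.5·44 = 71; supply price = 18 + 0.6·44 = 44.4.
Δq = 68.1818 − 44 = 24.1818; wedge = 71 − 44.4 = 26.6.
Welfare loss = ½ × 24.1818 × 26.6 = 321.62.

321.62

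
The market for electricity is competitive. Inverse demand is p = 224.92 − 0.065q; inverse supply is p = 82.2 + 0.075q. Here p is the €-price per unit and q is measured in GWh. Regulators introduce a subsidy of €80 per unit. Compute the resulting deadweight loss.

Competitive equilibrium: 224.92 − 0.065q = 82.2 + 0.075q → q* = 1019.4286, p* = 158.6571.
The subsidy lowers effective supply by 80: p = 2.2 + 0.075q.
New quantity: 224.92 − 0.065q = 2.2 + 0.075q → q' = 1590.8571.
Overproduction Δq = 1590.8571 − 1019.4286 = 571.4285; wedge = subsidy = 80.
DWL = ½ × 571.4285 × 80 = €22857.14.

€22857.14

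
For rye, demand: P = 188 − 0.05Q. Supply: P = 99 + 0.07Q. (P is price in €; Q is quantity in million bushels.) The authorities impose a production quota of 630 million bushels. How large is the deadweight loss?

Competitive equilibrium: 188 − 0.05Q = 99 + 0.07Q → Q* = 741.6667, P* = 150.9167.
At Q = 630: demand price = 188 − 0.05·630 = 156.5; supply price = 99 + 0.07·630 = 143.1.
ΔQ = 741.6667 − 630 = 111.6667; wedge = 156.5 − 143.1 = 13.4.
DWL = ½ × 111.6667 × 13.4 = €748.17 million.

€748.17 million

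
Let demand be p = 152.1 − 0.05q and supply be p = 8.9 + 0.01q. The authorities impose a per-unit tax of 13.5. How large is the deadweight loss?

Competitive equilibrium: 152.1 − 0.05q = 8.9 + 0.01q → q* = 2386.6667, p* = 32.7667.
With the tax, the buyer price exceeds the seller price by 13.5: (152.1 − 0.05q) − (8.9 + 0.01q) = 13.5 → q' = 2161.6667.
Δq = 2386.6667 − 2161.6667 = 225; the wedge equals the tax, 13.5.
Deadweight loss = ½ × 225 × 13.5 = 1518.75.

1518.75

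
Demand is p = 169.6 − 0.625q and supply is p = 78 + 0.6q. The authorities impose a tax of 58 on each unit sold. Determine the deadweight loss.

1373.06

Competitive equilibrium: 169.6 − 0.625q = 78 + 0.6q → q* = 74.7755, p* = 122.8653.
With the tax, the buyer price exceeds the seller price by 58: (169.6 − 0.625q) − (78 + 0.6q) = 58 → q' = 27.4286.
Δq = 74.7755 − 27.4286 = 47.3469; the wedge equals the tax, 58.
Welfare loss = ½ × 47.3469 × 58 = 1373.06.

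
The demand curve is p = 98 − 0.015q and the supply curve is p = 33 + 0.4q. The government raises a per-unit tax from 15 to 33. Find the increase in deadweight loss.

Competitive equilibrium: 98 − 0.015q = 33 + 0.4q → q* = 156.6265, p* = 95.6506.
For a per-unit tax t: Δq = t/0.415, so DWL = ½·t·(t/0.415) = t²/0.83.
At t = 15: DWL = 271.084. At t = 33: DWL = 1312.048.
Increase = 1312.048 − 271.084 = 1040.96.

1040.96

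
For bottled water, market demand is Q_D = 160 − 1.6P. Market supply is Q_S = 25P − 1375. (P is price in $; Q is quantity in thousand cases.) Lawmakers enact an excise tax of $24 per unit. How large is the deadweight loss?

In inverse form: demand P = 100 − 0.625Q, supply P = 55 + 0.04Q.
Competitive equilibrium: 100 − 0.625Q = 55 + 0.04Q → Q* = 67.6692, P* = 57.7068.
With the tax, the buyer price exceeds the seller price by 24: (100 − 0.625Q) − (55 + 0.04Q) = 24 → Q' = 31.5789.
ΔQ = 67.6692 − 31.5789 = 36.0903; the wedge equals the tax, 24.
Welfare loss = ½ × 36.0903 × 24 = $433.08 thousand.

$433.08 thousand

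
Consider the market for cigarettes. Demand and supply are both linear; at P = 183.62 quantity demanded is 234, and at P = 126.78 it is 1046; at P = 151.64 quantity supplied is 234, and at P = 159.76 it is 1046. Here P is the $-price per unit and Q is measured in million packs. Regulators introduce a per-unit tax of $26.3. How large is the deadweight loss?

$4323.06 million

Demand slope = (126.78 − 183.62)/(1046 − 234) = −0.07, so P = 200 − 0.07Q.
Supply slope = (159.76 − 151.64)/(1046 − 234) = 0.01, so P = 149.3 + 0.01Q.
Competitive equilibrium: 200 − 0.07Q = 149.3 + 0.01Q → Q* = 633.75, P* = 155.6375.
With the tax, the buyer price exceeds the seller price by 26.3: (200 − 0.07Q) − (149.3 + 0.01Q) = 26.3 → Q' = 305.
ΔQ = 633.75 − 305 = 328.75; the wedge equals the tax, 26.3.
DWL = ½ × 328.75 × 26.3 = $4323.06 million.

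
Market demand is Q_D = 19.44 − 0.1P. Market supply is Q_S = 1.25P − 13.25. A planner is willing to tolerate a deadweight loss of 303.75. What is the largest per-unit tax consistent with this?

81

In inverse form: demand P = 194.4 − 10Q, supply P = 10.6 + 0.8Q.
Competitive equilibrium: 194.4 − 10Q = 10.6 + 0.8Q → Q* = 17.0185, P* = 24.2148.
A tax t gives ΔQ = t/10.8 and wedge t, so DWL = t²/21.6.
t²/21.6 = 303.75 → t² = 6561 → t = 81.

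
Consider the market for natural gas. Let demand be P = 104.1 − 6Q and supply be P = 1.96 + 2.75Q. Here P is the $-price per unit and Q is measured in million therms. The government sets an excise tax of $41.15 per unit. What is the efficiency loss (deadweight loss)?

$96.76 million

Competitive equilibrium: 104.1 − 6Q = 1.96 + 2.75Q → Q* = 11.6731, P* = 34.0611.
With the tax, the buyer price exceeds the seller price by 41.15: (104.1 − 6Q) − (1.96 + 2.75Q) = 41.15 → Q' = 6.9703.
ΔQ = 11.6731 − 6.9703 = 4.7028; the wedge equals the tax, 41.15.
Welfare loss = ½ × 4.7028 × 41.15 = $96.76 million.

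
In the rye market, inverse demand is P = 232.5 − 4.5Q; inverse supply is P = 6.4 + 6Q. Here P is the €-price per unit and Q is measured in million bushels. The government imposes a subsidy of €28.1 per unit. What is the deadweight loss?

€37.60 million

Competitive equilibrium: 232.5 − 4.5Q = 6.4 + 6Q → Q* = 21.5333, P* = 135.6.
The subsidy lowers effective supply by 28.1: P = 6Q − 21.7.
New quantity: 232.5 − 4.5Q = 6Q − 21.7 → Q' = 24.2095.
Overproduction ΔQ = 24.2095 − 21.5333 = 2.6762; wedge = subsidy = 28.1.
DWL = ½ × 2.6762 × 28.1 = €37.60 million.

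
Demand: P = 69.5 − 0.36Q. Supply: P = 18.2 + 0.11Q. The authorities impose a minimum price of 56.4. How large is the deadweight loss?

1244.10

Competitive equilibrium: 69.5 − 0.36Q = 18.2 + 0.11Q → Q* = 109.14894, P* = 30.20638.
At the floor P = 56.4, quantity demanded = (69.5 − 56.4)/0.36 = 36.38889.
Sellers' marginal cost at Q' = 36.38889: 18.2 + 0.11·36.38889 = 22.20278.
ΔQ = 109.14894 − 36.38889 = 72.76005; wedge = 56.4 − 22.20278 = 34.19722.
Welfare loss = ½ × 72.76005 × 34.19722 = 1244.10.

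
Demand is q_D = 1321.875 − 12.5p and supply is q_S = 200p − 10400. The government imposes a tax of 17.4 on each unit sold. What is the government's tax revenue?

7441.06

In inverse form: demand p = 105.75 − 0.08q, supply p = 52 + 0.005q.
Competitive equilibrium: 105.75 − 0.08q = 52 + 0.005q → q* = 632.3529, p* = 55.1618.
With the tax, the buyer price exceeds the seller price by 17.4: (105.75 − 0.08q) − (52 + 0.005q) = 17.4 → q' = 427.6471.
Tax revenue = 17.4 × 427.6471 = 7441.06.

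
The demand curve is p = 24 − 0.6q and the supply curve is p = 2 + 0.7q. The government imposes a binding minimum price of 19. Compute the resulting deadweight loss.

47.96

Competitive equilibrium: 24 − 0.6q = 2 + 0.7q → q* = 16.9231, p* = 13.8462.
At the floor p = 19, quantity demanded = (24 − 19)/0.6 = 8.3333.
Sellers' marginal cost at q' = 8.3333: 2 + 0.7·8.3333 = 7.8333.
Δq = 16.9231 − 8.3333 = 8.5898; wedge = 19 − 7.8333 = 11.1667.
DWL = ½ × 8.5898 × 11.1667 = 47.96.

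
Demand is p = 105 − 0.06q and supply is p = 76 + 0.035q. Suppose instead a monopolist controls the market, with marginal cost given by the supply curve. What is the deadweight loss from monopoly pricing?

663.26

Competitive equilibrium: 105 − 0.06q = 76 + 0.035q → q* = 305.2632, p* = 86.6842.
Marginal revenue: MR = 105 − 0.12q. Set MR = MC: 105 − 0.12q = 76 + 0.035q → q_m = 187.0968.
Price p_m = 105 − 0.06·187.0968 = 93.7742; MC(q_m) = 76 + 0.035·187.0968 = 82.5484.
Competitive q* = 305.2632, so Δq = 118.1664; wedge = 93.7742 − 82.5484 = 11.2258.
DWL = ½ × 118.1664 × 11.2258 = 663.26.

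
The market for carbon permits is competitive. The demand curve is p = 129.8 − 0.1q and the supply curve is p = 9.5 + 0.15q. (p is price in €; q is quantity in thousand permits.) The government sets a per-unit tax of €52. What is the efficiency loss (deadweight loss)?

Competitive equilibrium: 129.8 − 0.1q = 9.5 + 0.15q → q* = 481.2, p* = 81.68.
With the tax, the buyer price exceeds the seller price by 52: (129.8 − 0.1q) − (9.5 + 0.15q) = 52 → q' = 273.2.
Δq = 481.2 − 273.2 = 208; the wedge equals the tax, 52.
The triangle = ½ × 208 × 52 = €5408 thousand.

€5408 thousand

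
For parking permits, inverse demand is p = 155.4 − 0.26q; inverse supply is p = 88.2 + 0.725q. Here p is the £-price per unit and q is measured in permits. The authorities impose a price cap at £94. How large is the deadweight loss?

£1786.22

Competitive equilibrium: 155.4 − 0.26q = 88.2 + 0.725q → q* = 68.22335, p* = 137.66193.
At the ceiling p = 94, quantity supplied = (94 − 88.2)/0.725 = 8.
Willingness to pay at q' = 8: 155.4 − 0.26·8 = 153.32.
Δq = 68.22335 − 8 = 60.22335; wedge = 153.32 − 94 = 59.32.
Deadweight loss = ½ × 60.22335 × 59.32 = £1786.22.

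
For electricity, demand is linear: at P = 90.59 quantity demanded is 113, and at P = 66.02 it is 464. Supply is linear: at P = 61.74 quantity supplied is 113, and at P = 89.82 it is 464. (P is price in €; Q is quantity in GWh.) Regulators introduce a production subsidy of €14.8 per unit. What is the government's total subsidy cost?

€5979.20

Demand slope = (66.02 − 90.59)/(464 − 113) = −0.07, so P = 98.5 − 0.07Q.
Supply slope = (89.82 − 61.74)/(464 − 113) = 0.08, so P = 52.7 + 0.08Q.
Competitive equilibrium: 98.5 − 0.07Q = 52.7 + 0.08Q → Q* = 305.3333, P* = 77.1267.
The subsidy lowers effective supply by 14.8: P = 37.9 + 0.08Q.
New quantity: 98.5 − 0.07Q = 37.9 + 0.08Q → Q' = 404.
Total subsidy cost = 14.8 × 404 = €5979.20.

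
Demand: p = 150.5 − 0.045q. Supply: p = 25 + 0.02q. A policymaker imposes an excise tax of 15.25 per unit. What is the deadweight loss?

1788.94

Competitive equilibrium: 150.5 − 0.045q = 25 + 0.02q → q* = 1930.7692, p* = 63.6154.
With the tax, the buyer price exceeds the seller price by 15.25: (150.5 − 0.045q) − (25 + 0.02q) = 15.25 → q' = 1696.1538.
Δq = 1930.7692 − 1696.1538 = 234.6154; the wedge equals the tax, 15.25.
DWL = ½ × 234.6154 × 15.25 = 1788.94.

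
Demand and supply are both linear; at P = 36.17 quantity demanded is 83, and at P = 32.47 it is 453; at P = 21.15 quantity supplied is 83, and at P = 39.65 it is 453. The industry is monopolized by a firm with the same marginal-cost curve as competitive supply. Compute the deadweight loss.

Demand slope = (32.47 − 36.17)/(453 − 83) = −0.01, so P = 37 − 0.01Q.
Supply slope = (39.65 − 21.15)/(453 − 83) = 0.05, so P = 17 + 0.05Q.
Competitive equilibrium: 37 − 0.01Q = 17 + 0.05Q → Q* = 333.3333, P* = 33.6667.
Marginal revenue: MR = 37 − 0.02Q. Set MR = MC: 37 − 0.02Q = 17 + 0.05Q → Q_m = 285.7143.
Price P_m = 37 − 0.01·285.7143 = 34.1429; MC(Q_m) = 17 + 0.05·285.7143 = 31.2857.
Competitive Q* = 333.3333, so ΔQ = 47.619; wedge = 34.1429 − 31.2857 = 2.8572.
DWL = ½ × 47.619 × 2.8572 = 68.03.

68.03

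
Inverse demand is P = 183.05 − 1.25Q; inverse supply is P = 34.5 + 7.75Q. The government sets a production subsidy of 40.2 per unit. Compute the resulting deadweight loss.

89.78

Competitive equilibrium: 183.05 − 1.25Q = 34.5 + 7.75Q → Q* = 16.5056, P* = 162.4181.
The subsidy lowers effective supply by 40.2: P = 7.75Q − 5.7.
New quantity: 183.05 − 1.25Q = 7.75Q − 5.7 → Q' = 20.9722.
Overproduction ΔQ = 20.9722 − 16.5056 = 4.4666; wedge = subsidy = 40.2.
Deadweight loss = ½ × 4.4666 × 40.2 = 89.78.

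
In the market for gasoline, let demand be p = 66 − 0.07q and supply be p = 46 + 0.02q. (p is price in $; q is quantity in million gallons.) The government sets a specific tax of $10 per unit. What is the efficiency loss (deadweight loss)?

Competitive equilibrium: 66 − 0.07q = 46 + 0.02q → q* = 222.2222, p* = 50.4444.
With the tax, the buyer price exceeds the seller price by 10: (66 − 0.07q) − (46 + 0.02q) = 10 → q' = 111.1111.
Δq = 222.2222 − 111.1111 = 111.1111; the wedge equals the tax, 10.
Deadweight loss = ½ × 111.1111 × 10 = $555.56 million.

$555.56 million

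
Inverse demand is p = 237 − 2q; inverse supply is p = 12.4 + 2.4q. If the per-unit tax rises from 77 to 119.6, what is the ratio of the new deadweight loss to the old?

2.413

Competitive equilibrium: 237 − 2q = 12.4 + 2.4q → q* = 51.0455, p* = 134.9091.
For a per-unit tax t: Δq = t/4.4, so DWL = ½·t·(t/4.4) = t²/8.8.
At t = 77: DWL = 673.75. At t = 119.6: DWL = 1625.473.
Ratio = (119.6/77)² = 2.413.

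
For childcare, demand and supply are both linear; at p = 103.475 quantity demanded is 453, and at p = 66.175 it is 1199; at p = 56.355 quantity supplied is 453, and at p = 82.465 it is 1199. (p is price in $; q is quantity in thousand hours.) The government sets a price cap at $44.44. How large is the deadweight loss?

Demand slope = (66.175 − 103.475)/(1199 − 453) = −0.05, so p = 126.125 − 0.05q.
Supply slope = (82.465 − 56.355)/(1199 − 453) = 0.035, so p = 40.5 + 0.035q.
Competitive equilibrium: 126.125 − 0.05q = 40.5 + 0.035q → q* = 1007.35294, p* = 75.75735.
At the ceiling p = 44.44, quantity supplied = (44.44 − 40.5)/0.035 = 112.57143.
Willingness to pay at q' = 112.57143: 126.125 − 0.05·112.57143 = 120.49643.
Δq = 1007.35294 − 112.57143 = 894.78151; wedge = 120.49643 − 44.44 = 76.05643.
DWL = ½ × 894.78151 × 76.05643 = $34026.94 thousand.

$34026.94 thousand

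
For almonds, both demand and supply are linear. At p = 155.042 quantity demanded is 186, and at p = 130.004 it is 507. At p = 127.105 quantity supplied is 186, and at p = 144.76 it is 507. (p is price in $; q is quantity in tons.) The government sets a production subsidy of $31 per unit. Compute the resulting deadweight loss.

$3612.78

Demand slope = (130.004 − 155.042)/(507 − 186) = −0.078, so p = 169.55 − 0.078q.
Supply slope = (144.76 − 127.105)/(507 − 186) = 0.055, so p = 116.875 + 0.055q.
Competitive equilibrium: 169.55 − 0.078q = 116.875 + 0.055q → q* = 396.0526, p* = 138.6579.
The subsidy lowers effective supply by 31: p = 85.875 + 0.055q.
New quantity: 169.55 − 0.078q = 85.875 + 0.055q → q' = 629.1353.
Overproduction Δq = 629.1353 − 396.0526 = 233.0827; wedge = subsidy = 31.
Welfare loss = ½ × 233.0827 × 31 = $3612.78.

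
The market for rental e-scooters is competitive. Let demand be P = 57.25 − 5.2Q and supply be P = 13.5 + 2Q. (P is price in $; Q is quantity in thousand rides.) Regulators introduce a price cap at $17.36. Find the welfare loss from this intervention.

$61.89 thousand

Competitive equilibrium: 57.25 − 5.2Q = 13.5 + 2Q → Q* = 6.0764, P* = 25.6528.
At the ceiling P = 17.36, quantity supplied = (17.36 − 13.5)/2 = 1.93.
Willingness to pay at Q' = 1.93: 57.25 − 5.2·1.93 = 47.214.
ΔQ = 6.0764 − 1.93 = 4.1464; wedge = 47.214 − 17.36 = 29.854.
DWL = ½ × 4.1464 × 29.854 = $61.89 thousand.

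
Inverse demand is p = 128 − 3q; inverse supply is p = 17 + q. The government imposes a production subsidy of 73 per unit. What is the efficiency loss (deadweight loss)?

666.125

Competitive equilibrium: 128 − 3q = 17 + q → q* = 27.75, p* = 44.75.
The subsidy lowers effective supply by 73: p = q − 56.
New quantity: 128 − 3q = q − 56 → q' = 46.
Overproduction Δq = 46 − 27.75 = 18.25; wedge = subsidy = 73.
The triangle = ½ × 18.25 × 73 = 666.125.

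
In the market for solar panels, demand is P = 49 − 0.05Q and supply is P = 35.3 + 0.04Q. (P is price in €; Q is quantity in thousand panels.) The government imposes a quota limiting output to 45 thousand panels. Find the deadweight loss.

Competitive equilibrium: 49 − 0.05Q = 35.3 + 0.04Q → Q* = 152.2222, P* = 41.3889.
At Q = 45: demand price = 49 − 0.05·45 = 46.75; supply price = 35.3 + 0.04·45 = 37.1.
ΔQ = 152.2222 − 45 = 107.2222; wedge = 46.75 − 37.1 = 9.65.
Welfare loss = ½ × 107.2222 × 9.65 = €517.35 thousand.

€517.35 thousand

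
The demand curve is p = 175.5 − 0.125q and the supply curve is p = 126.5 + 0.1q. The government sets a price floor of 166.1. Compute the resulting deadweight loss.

Competitive equilibrium: 175.5 − 0.125q = 126.5 + 0.1q → q* = 217.7778, p* = 148.2778.
At the floor p = 166.1, quantity demanded = (175.5 − 166.1)/0.125 = 75.2.
Sellers' marginal cost at q' = 75.2: 126.5 + 0.1·75.2 = 134.02.
Δq = 217.7778 − 75.2 = 142.5778; wedge = 166.1 − 134.02 = 32.08.
Welfare loss = ½ × 142.5778 × 32.08 = 2286.95.

2286.95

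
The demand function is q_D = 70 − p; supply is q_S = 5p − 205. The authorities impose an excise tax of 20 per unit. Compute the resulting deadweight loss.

166.67

In inverse form: demand p = 70 − q, supply p = 41 + 0.2q.
Competitive equilibrium: 70 − q = 41 + 0.2q → q* = 24.1667, p* = 45.8333.
With the tax, the buyer price exceeds the seller price by 20: (70 − q) − (41 + 0.2q) = 20 → q' = 7.5.
Δq = 24.1667 − 7.5 = 16.6667; the wedge equals the tax, 20.
Deadweight loss = ½ × 16.6667 × 20 = 166.67.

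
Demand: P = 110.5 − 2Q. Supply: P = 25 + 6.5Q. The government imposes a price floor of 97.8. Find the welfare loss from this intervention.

58.46

Competitive equilibrium: 110.5 − 2Q = 25 + 6.5Q → Q* = 10.0588, P* = 90.3824.
At the floor P = 97.8, quantity demanded = (110.5 − 97.8)/2 = 6.35.
Sellers' marginal cost at Q' = 6.35: 25 + 6.5·6.35 = 66.275.
ΔQ = 10.0588 − 6.35 = 3.7088; wedge = 97.8 − 66.275 = 31.525.
Welfare loss = ½ × 3.7088 × 31.525 = 58.46.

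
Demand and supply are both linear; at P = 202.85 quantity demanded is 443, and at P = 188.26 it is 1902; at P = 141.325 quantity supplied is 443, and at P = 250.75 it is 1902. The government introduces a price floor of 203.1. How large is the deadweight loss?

Demand slope = (188.26 − 202.85)/(1902 − 443) = −0.01, so P = 207.28 − 0.01Q.
Supply slope = (250.75 − 141.325)/(1902 − 443) = 0.075, so P = 108.1 + 0.075Q.
Competitive equilibrium: 207.28 − 0.01Q = 108.1 + 0.075Q → Q* = 1166.8235, P* = 195.6118.
At the floor P = 203.1, quantity demanded = (207.28 − 203.1)/0.01 = 418.
Sellers' marginal cost at Q' = 418: 108.1 + 0.075·418 = 139.45.
ΔQ = 1166.8235 − 418 = 748.8235; wedge = 203.1 − 139.45 = 63.65.
The triangle = ½ × 748.8235 × 63.65 = 23831.31.

23831.31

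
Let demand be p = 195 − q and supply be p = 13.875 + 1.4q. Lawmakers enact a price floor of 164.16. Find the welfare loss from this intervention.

Competitive equilibrium: 195 − q = 13.875 + 1.4q → q* = 75.4688, p* = 119.5313.
At the floor p = 164.16, quantity demanded = (195 − 164.16)/1 = 30.84.
Sellers' marginal cost at q' = 30.84: 13.875 + 1.4·30.84 = 57.051.
Δq = 75.4688 − 30.84 = 44.6288; wedge = 164.16 − 57.051 = 107.109.
The triangle = ½ × 44.6288 × 107.109 = 2390.07.

2390.07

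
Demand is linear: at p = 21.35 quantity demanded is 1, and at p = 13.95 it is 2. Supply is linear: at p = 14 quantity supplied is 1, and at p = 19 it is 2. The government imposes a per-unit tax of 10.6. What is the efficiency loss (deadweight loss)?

Demand slope = (13.95 − 21.35)/(2 − 1) = −7.4, so p = 28.75 − 7.4q.
Supply slope = (19 − 14)/(2 − 1) = 5, so p = 9 + 5q.
Competitive equilibrium: 28.75 − 7.4q = 9 + 5q → q* = 1.5927, p* = 16.9637.
With the tax, the buyer price exceeds the seller price by 10.6: (28.75 − 7.4q) − (9 + 5q) = 10.6 → q' = 0.7379.
Δq = 1.5927 − 0.7379 = 0.8548; the wedge equals the tax, 10.6.
Deadweight loss = ½ × 0.8548 × 10.6 = 4.53.

4.53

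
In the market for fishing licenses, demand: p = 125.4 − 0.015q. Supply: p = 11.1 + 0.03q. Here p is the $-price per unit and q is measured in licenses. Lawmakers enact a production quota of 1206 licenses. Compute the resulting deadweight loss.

Competitive equilibrium: 125.4 − 0.015q = 11.1 + 0.03q → q* = 2540, p* = 87.3.
At q = 1206: demand price = 125.4 − 0.015·1206 = 107.31; supply price = 11.1 + 0.03·1206 = 47.28.
Δq = 2540 − 1206 = 1334; wedge = 107.31 − 47.28 = 60.03.
The triangle = ½ × 1334 × 60.03 = $40040.01.

$40040.01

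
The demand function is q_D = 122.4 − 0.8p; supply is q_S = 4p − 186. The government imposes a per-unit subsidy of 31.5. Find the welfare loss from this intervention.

330.75

In inverse form: demand p = 153 − 1.25q, supply p = 46.5 + 0.25q.
Competitive equilibrium: 153 − 1.25q = 46.5 + 0.25q → q* = 71, p* = 64.25.
The subsidy lowers effective supply by 31.5: p = 15 + 0.25q.
New quantity: 153 − 1.25q = 15 + 0.25q → q' = 92.
Overproduction Δq = 92 − 71 = 21; wedge = subsidy = 31.5.
Welfare loss = ½ × 21 × 31.5 = 330.75.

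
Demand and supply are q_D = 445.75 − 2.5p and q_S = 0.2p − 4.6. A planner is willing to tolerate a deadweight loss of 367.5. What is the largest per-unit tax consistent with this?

In inverse form: demand p = 178.3 − 0.4q, supply p = 23 + 5q.
Competitive equilibrium: 178.3 − 0.4q = 23 + 5q → q* = 28.7593, p* = 166.7963.
A tax t gives Δq = t/5.4 and wedge t, so DWL = t²/10.8.
t²/10.8 = 367.5 → t² = 3969 → t = 63.

63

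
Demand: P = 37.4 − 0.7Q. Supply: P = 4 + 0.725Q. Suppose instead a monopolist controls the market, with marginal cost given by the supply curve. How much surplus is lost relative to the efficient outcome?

Competitive equilibrium: 37.4 − 0.7Q = 4 + 0.725Q → Q* = 23.4386, P* = 20.993.
Marginal revenue: MR = 37.4 − 1.4Q. Set MR = MC: 37.4 − 1.4Q = 4 + 0.725Q → Q_m = 15.7176.
Price P_m = 37.4 − 0.7·15.7176 = 26.3977; MC(Q_m) = 4 + 0.725·15.7176 = 15.3953.
Competitive Q* = 23.4386, so ΔQ = 7.721; wedge = 26.3977 − 15.3953 = 11.0024.
DWL = ½ × 7.721 × 11.0024 = 42.47.

42.47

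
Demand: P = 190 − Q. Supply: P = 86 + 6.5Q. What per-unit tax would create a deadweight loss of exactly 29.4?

Competitive equilibrium: 190 − Q = 86 + 6.5Q → Q* = 13.8667, P* = 176.1333.
A tax t gives ΔQ = t/7.5 and wedge t, so DWL = t²/15.
t²/15 = 29.4 → t² = 441 → t = 21.

21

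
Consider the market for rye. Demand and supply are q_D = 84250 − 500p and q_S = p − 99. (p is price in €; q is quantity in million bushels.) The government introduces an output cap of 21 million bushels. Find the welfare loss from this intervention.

€1171.75 million

In inverse form: demand p = 168.5 − 0.002q, supply p = 99 + q.
Competitive equilibrium: 168.5 − 0.002q = 99 + q → q* = 69.3613, p* = 168.3613.
At q = 21: demand price = 168.5 − 0.002·21 = 168.458; supply price = 99 + 1·21 = 120.
Δq = 69.3613 − 21 = 48.3613; wedge = 168.458 − 120 = 48.458.
The triangle = ½ × 48.3613 × 48.458 = €1171.75 million.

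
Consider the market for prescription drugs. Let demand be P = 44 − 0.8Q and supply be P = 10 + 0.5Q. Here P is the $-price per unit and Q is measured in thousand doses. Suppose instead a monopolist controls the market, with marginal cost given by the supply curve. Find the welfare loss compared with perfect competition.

$64.52 thousand

Competitive equilibrium: 44 − 0.8Q = 10 + 0.5Q → Q* = 26.1538, P* = 23.0769.
Marginal revenue: MR = 44 − 1.6Q. Set MR = MC: 44 − 1.6Q = 10 + 0.5Q → Q_m = 16.1905.
Price P_m = 44 − 0.8·16.1905 = 31.0476; MC(Q_m) = 10 + 0.5·16.1905 = 18.0953.
Competitive Q* = 26.1538, so ΔQ = 9.9633; wedge = 31.0476 − 18.0953 = 12.9523.
Deadweight loss = ½ × 9.9633 × 12.9523 = $64.52 thousand.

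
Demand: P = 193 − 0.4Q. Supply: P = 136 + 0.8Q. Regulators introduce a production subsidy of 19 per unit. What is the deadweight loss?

150.42

Competitive equilibrium: 193 − 0.4Q = 136 + 0.8Q → Q* = 47.5, P* = 174.
The subsidy lowers effective supply by 19: P = 117 + 0.8Q.
New quantity: 193 − 0.4Q = 117 + 0.8Q → Q' = 63.3333.
Overproduction ΔQ = 63.3333 − 47.5 = 15.8333; wedge = subsidy = 19.
Welfare loss = ½ × 15.8333 × 19 = 150.42.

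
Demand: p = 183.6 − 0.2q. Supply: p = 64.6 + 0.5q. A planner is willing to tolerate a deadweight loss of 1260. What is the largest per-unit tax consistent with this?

42

Competitive equilibrium: 183.6 − 0.2q = 64.6 + 0.5q → q* = 170, p* = 149.6.
A tax t gives Δq = t/0.7 and wedge t, so DWL = t²/1.4.
t²/1.4 = 1260 → t² = 1764 → t = 42.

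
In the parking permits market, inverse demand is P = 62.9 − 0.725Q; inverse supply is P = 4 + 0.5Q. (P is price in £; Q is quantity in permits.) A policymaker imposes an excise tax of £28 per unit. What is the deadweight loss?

£320

Competitive equilibrium: 62.9 − 0.725Q = 4 + 0.5Q → Q* = 48.0816, P* = 28.0408.
With the tax, the buyer price exceeds the seller price by 28: (62.9 − 0.725Q) − (4 + 0.5Q) = 28 → Q' = 25.2245.
ΔQ = 48.0816 − 25.2245 = 22.8571; the wedge equals the tax, 28.
Deadweight loss = ½ × 22.8571 × 28 = £320.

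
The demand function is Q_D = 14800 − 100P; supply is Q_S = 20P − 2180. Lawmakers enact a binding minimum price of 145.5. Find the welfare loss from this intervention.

4800

In inverse form: demand P = 148 − 0.01Q, supply P = 109 + 0.05Q.
Competitive equilibrium: 148 − 0.01Q = 109 + 0.05Q → Q* = 650, P* = 141.5.
At the floor P = 145.5, quantity demanded = (148 − 145.5)/0.01 = 250.
Sellers' marginal cost at Q' = 250: 109 + 0.05·250 = 121.5.
ΔQ = 650 − 250 = 400; wedge = 145.5 − 121.5 = 24.
The triangle = ½ × 400 × 24 = 4800.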